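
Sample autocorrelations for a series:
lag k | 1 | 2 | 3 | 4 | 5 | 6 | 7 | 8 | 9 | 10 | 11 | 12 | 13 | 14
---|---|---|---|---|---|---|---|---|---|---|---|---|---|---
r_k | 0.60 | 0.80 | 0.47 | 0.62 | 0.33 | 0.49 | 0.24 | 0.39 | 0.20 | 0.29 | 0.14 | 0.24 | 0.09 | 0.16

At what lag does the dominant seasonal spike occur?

The largest autocorrelation is r_2 = 0.80, with a weaker echo at lag 4 (0.62); the remaining lags stay at or below 0.60.
The dominant spike at lag 2 indicates a seasonal period of 2.

2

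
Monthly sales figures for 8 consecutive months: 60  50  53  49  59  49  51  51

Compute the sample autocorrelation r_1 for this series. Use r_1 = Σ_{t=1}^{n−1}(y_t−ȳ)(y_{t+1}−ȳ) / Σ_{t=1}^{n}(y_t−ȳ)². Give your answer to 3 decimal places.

-0.441

Mean ȳ = (60 + 50 + 53 + 49 + 59 + 49 + 51 + 51)/8 = 52.7500
Deviations from mean: 7.2500, -2.7500, 0.2500, -3.7500, 6.2500, -3.7500, -1.7500, -1.7500
Σ(y_t−ȳ)(y_{t+1}−ȳ) = (-19.9375) + (-0.6875) + (-0.9375) + (-23.4375) + (-23.4375) + (6.5625) + (3.0625) = -58.8125
Denominator Σ(y_t−ȳ)² = 133.5000
r_1 = -58.8125 / 133.5000 = -0.441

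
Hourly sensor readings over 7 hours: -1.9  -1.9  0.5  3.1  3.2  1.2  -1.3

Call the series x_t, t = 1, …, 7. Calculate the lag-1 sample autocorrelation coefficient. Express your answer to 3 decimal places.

Mean x̄ = (-1.9 − 1.9 + 0.5 + 3.1 + 3.2 + 1.2 − 1.3)/7 = 0.4143
Deviations from mean: -2.3143, -2.3143, 0.0857, 2.6857, 2.7857, 0.7857, -1.7143
Numerator Σ_{t=1}^{6}(x_t−x̄)(x_{t+1}−x̄) = 13.7112
Denominator Σ(x_t−x̄)² = 29.2486
r_1 = 13.7112 / 29.2486 = 0.469

0.469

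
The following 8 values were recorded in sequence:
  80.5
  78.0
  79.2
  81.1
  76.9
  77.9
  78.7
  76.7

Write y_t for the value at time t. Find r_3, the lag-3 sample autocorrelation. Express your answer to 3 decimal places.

Mean ȳ = (80.5 + 78.0 + 79.2 + 81.1 + 76.9 + 77.9 + 78.7 + 76.7)/8 = 78.6250
Deviations from mean: 1.8750, -0.6250, 0.5750, 2.4750, -1.7250, -0.7250, 0.0750, -1.9250
Σ(y_t−ȳ)(y_{t+3}−ȳ) = (4.6406) + (1.0781) + (-0.4169) + (0.1856) + (3.3206) = 8.8081
Denominator Σ(y_t−ȳ)² = 17.5750
r_3 = 8.8081 / 17.5750 = 0.501

0.501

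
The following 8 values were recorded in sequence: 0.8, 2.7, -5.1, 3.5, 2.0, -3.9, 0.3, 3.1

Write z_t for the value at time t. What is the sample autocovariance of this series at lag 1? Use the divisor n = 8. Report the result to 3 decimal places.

-3.809

Mean z̄ = (0.8 + 2.7 − 5.1 + 3.5 + 2.0 − 3.9 + 0.3 + 3.1)/8 = 0.4250
Σ_{t=1}^{7}(z_t−z̄)(z_{t+1}−z̄) = -30.4681
γ_1 = -30.4681 / 8 = -3.809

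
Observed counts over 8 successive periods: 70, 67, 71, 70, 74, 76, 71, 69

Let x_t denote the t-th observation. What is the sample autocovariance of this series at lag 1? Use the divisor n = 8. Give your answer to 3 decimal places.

Mean x̄ = (70 + 67 + 71 + 70 + 74 + 76 + 71 + 69)/8 = 71.0000
Deviations: -1.0000, -4.0000, 0.0000, -1.0000, 3.0000, 5.0000, 0.0000, -2.0000
Σ_{t=1}^{7}(x_t−x̄)(x_{t+1}−x̄) = 16.0000
γ_1 = 16.0000 / 8 = 2.000

2.000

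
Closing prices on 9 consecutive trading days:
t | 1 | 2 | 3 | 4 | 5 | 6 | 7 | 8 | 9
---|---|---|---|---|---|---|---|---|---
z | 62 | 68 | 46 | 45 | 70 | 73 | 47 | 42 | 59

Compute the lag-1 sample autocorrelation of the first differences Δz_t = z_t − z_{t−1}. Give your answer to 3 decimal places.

-0.048

First differences Δz: 6, -22, -1, 25, 3, -26, -5, 17
Mean of differences = -0.3750
Numerator Σ(Δz_t−Δz̄)(Δz_{t+1}−Δz̄) = -102.8906
Denominator Σ(Δz_t−Δz̄)² = 2143.8750
r_1(Δz) = -102.8906 / 2143.8750 = -0.048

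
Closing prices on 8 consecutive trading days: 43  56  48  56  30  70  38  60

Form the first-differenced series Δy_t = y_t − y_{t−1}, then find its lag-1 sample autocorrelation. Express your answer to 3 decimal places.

-0.832

First differences Δy: 13, -8, 8, -26, 40, -32, 22
Mean of differences = 2.4286
Numerator Σ(Δy_t−Δȳ)(Δy_{t+1}−Δȳ) = -3362.1837
Denominator Σ(Δy_t−Δȳ)² = 4039.7143
r_1(Δy) = -3362.1837 / 4039.7143 = -0.832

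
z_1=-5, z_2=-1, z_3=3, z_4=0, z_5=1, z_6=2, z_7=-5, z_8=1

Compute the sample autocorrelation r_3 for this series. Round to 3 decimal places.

0.090

Mean z̄ = (-5 − 1 + 3 + 0 + 1 + 2 − 5 + 1)/8 = -0.5000
Deviations from mean: -4.5000, -0.5000, 3.5000, 0.5000, 1.5000, 2.5000, -4.5000, 1.5000
Σ(z_t−z̄)(z_{t+3}−z̄) = (-2.2500) + (-0.7500) + (8.7500) + (-2.2500) + (2.2500) = 5.7500
Denominator Σ(z_t−z̄)² = 64.0000
r_3 = 5.7500 / 64.0000 = 0.090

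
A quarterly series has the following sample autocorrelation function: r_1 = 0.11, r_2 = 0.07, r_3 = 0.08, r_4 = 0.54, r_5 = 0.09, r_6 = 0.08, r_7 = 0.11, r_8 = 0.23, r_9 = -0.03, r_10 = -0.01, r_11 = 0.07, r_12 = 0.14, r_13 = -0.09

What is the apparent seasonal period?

The largest autocorrelation is r_4 = 0.54, with a weaker echo at lag 8 (0.23); the remaining lags stay at or below 0.14.
The dominant spike at lag 4 indicates a seasonal period of 4.

4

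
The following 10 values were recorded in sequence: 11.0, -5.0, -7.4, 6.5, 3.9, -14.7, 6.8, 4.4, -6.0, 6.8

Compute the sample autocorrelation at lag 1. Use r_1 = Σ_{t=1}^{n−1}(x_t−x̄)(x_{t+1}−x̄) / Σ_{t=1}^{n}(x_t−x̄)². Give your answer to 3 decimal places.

-0.370

Mean x̄ = (11.0 − 5.0 − 7.4 + 6.5 + 3.9 − 14.7 + 6.8 + 4.4 − 6.0 + 6.8)/10 = 0.6300
Numerator Σ_{t=1}^{9}(x_t−x̄)(x_{t+1}−x̄) = -228.4719
Denominator Σ(x_t−x̄)² = 618.1810
r_1 = -228.4719 / 618.1810 = -0.370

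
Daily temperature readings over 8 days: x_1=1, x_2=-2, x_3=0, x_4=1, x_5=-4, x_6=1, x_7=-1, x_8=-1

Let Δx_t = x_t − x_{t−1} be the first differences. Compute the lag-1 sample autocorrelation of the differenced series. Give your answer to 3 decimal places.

-0.650

First differences Δx: -3, 2, 1, -5, 5, -2, 0
Mean of differences = -0.2857
Numerator Σ(Δx_t−Δx̄)(Δx_{t+1}−Δx̄) = -43.7959
Denominator Σ(Δx_t−Δx̄)² = 67.4286
r_1(Δx) = -43.7959 / 67.4286 = -0.650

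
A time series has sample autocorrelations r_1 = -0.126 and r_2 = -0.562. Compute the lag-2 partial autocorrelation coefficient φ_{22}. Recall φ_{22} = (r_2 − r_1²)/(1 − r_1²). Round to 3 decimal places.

-0.587

φ_{22} = (r_2 − r_1²) / (1 − r_1²)
r_1² = (-0.126)² = 0.015876
Numerator = -0.562 − 0.0159 = -0.5779; denominator = 1 − 0.0159 = 0.9841
φ_{22} = -0.5779 / 0.9841 = -0.587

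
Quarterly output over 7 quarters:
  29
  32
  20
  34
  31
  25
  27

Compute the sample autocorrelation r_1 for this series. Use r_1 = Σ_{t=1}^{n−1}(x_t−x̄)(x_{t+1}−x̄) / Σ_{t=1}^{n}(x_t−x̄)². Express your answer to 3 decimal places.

Mean x̄ = (29 + 32 + 20 + 34 + 31 + 25 + 27)/7 = 28.2857
Numerator Σ_{t=1}^{6}(x_t−x̄)(x_{t+1}−x̄) = -64.6531
Denominator Σ(x_t−x̄)² = 135.4286
r_1 = -64.6531 / 135.4286 = -0.477

-0.477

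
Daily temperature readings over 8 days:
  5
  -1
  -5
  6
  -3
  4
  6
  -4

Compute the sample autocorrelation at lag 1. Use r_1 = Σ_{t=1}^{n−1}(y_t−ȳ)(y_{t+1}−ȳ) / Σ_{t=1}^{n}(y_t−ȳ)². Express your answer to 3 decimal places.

-0.436

Mean ȳ = (5 − 1 − 5 + 6 − 3 + 4 + 6 − 4)/8 = 1.0000
Σ(y_t−ȳ)(y_{t+1}−ȳ) = (-8.0000) + (12.0000) + (-30.0000) + (-20.0000) + (-12.0000) + (15.0000) + (-25.0000) = -68.0000
Denominator Σ(y_t−ȳ)² = 156.0000
r_1 = -68.0000 / 156.0000 = -0.436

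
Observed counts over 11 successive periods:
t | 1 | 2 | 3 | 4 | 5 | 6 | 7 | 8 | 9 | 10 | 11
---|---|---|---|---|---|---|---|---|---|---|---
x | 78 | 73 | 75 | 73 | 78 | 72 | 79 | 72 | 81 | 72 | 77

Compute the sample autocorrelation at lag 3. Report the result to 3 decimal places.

Mean x̄ = (78 + 73 + 75 + 73 + 78 + 72 + 79 + 72 + 81 + 72 + 77)/11 = 75.4545
Numerator Σ_{t=1}^{8}(x_t−x̄)(x_{t+3}−x̄) = -65.1653
Denominator Σ(x_t−x̄)² = 106.7273
r_3 = -65.1653 / 106.7273 = -0.611

-0.611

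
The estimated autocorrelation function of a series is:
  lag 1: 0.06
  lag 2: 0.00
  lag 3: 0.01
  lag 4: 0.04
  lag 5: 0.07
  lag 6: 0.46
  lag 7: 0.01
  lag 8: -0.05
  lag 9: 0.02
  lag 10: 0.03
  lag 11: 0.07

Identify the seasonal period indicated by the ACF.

The largest autocorrelation is r_6 = 0.46; the remaining lags stay at or below 0.07.
The dominant spike at lag 6 indicates a seasonal period of 6.

6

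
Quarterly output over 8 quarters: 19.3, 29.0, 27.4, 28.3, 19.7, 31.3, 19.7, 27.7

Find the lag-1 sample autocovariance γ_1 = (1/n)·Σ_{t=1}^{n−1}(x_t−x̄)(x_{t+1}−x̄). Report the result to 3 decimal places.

Mean x̄ = (19.3 + 29.0 + 27.4 + 28.3 + 19.7 + 31.3 + 19.7 + 27.7)/8 = 25.3000
Deviations: -6.0000, 3.7000, 2.1000, 3.0000, -5.6000, 6.0000, -5.6000, 2.4000
Σ_{t=1}^{7}(x_t−x̄)(x_{t+1}−x̄) = -105.5700
γ_1 = -105.5700 / 8 = -13.196

-13.196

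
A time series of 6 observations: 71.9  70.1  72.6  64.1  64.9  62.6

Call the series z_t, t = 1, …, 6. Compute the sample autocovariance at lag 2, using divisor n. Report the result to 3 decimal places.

Mean z̄ = (71.9 + 70.1 + 72.6 + 64.1 + 64.9 + 62.6)/6 = 67.7000
Deviations: 4.2000, 2.4000, 4.9000, -3.6000, -2.8000, -5.1000
Σ_{t=1}^{4}(z_t−z̄)(z_{t+2}−z̄) = 16.5800
γ_2 = 16.5800 / 6 = 2.763

2.763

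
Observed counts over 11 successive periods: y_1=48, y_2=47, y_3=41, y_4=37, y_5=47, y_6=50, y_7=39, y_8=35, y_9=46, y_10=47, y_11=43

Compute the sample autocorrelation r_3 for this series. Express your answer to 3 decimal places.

-0.113

Mean ȳ = (48 + 47 + 41 + 37 + 47 + 50 + 39 + 35 + 46 + 47 + 43)/11 = 43.6364
Numerator Σ_{t=1}^{8}(y_t−ȳ)(y_{t+3}−ȳ) = -27.7603
Denominator Σ(y_t−ȳ)² = 246.5455
r_3 = -27.7603 / 246.5455 = -0.113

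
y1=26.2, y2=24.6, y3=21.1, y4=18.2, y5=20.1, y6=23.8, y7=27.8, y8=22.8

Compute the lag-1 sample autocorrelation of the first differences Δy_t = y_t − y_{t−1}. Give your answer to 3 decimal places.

First differences Δy: -1.6, -3.5, -2.9, 1.9, 3.7, 4.0, -5.0
Mean of differences = -0.4857
Numerator Σ(Δy_t−Δȳ)(Δy_{t+1}−Δȳ) = 13.3884
Denominator Σ(Δy_t−Δȳ)² = 79.8686
r_1(Δy) = 13.3884 / 79.8686 = 0.168

0.168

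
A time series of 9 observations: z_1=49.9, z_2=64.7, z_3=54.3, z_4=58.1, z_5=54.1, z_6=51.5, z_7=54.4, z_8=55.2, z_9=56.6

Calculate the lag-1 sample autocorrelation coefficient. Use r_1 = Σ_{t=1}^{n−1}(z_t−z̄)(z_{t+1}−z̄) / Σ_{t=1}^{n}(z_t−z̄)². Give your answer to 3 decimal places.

-0.408

Mean z̄ = (49.9 + 64.7 + 54.3 + 58.1 + 54.1 + 51.5 + 54.4 + 55.2 + 56.6)/9 = 55.4222
Numerator Σ_{t=1}^{8}(z_t−z̄)(z_{t+1}−z̄) = -59.0305
Denominator Σ(z_t−z̄)² = 144.6156
r_1 = -59.0305 / 144.6156 = -0.408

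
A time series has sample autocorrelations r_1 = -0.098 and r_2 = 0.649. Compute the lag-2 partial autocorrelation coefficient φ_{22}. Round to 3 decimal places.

0.646

φ_{22} = (r_2 − r_1²) / (1 − r_1²)
r_1² = (-0.098)² = 0.009604
Numerator = 0.649 − 0.0096 = 0.6394; denominator = 1 − 0.0096 = 0.9904
φ_{22} = 0.6394 / 0.9904 = 0.646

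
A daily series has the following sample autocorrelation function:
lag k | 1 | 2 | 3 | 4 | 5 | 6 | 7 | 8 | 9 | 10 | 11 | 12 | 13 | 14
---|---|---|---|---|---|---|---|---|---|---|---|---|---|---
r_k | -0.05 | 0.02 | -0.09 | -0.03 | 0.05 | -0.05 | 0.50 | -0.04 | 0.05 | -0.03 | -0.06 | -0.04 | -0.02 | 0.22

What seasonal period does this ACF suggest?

The largest autocorrelation is r_7 = 0.50, with a weaker echo at lag 14 (0.22); the remaining lags stay at or below 0.05.
The dominant spike at lag 7 indicates a seasonal period of 7.

7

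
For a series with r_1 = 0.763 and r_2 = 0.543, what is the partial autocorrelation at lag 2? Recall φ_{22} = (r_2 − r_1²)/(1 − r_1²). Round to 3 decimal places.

-0.094

φ_{22} = (r_2 − r_1²) / (1 − r_1²)
r_1² = (0.763)² = 0.582169
Numerator = 0.543 − 0.5822 = -0.0392; denominator = 1 − 0.5822 = 0.4178
φ_{22} = -0.0392 / 0.4178 = -0.094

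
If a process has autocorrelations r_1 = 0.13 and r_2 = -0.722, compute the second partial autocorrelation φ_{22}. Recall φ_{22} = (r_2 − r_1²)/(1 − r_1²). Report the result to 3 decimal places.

φ_{22} = (r_2 − r_1²) / (1 − r_1²)
r_1² = (0.13)² = 0.0169
Numerator = -0.722 − 0.0169 = -0.7389; denominator = 1 − 0.0169 = 0.9831
φ_{22} = -0.7389 / 0.9831 = -0.752

-0.752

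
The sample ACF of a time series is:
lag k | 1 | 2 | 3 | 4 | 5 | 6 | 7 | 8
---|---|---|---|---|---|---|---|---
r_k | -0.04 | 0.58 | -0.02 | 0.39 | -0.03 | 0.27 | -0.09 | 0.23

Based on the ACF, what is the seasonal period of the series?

2

The largest autocorrelation is r_2 = 0.58, with weaker echoes at lags 4 (0.39), 6 (0.27) and 8 (0.23); the remaining lags stay at or below -0.02.
The dominant spike at lag 2 indicates a seasonal period of 2.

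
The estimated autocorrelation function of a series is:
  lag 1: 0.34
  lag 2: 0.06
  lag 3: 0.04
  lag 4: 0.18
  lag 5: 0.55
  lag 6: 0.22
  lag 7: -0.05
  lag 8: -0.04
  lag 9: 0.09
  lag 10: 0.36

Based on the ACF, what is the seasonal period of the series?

The largest autocorrelation is r_5 = 0.55, with a weaker echo at lag 10 (0.36); the remaining lags stay at or below 0.34. The elevated value at lag 1 (0.34), dropping to 0.06 at lag 2, reflects decaying short-term dependence rather than seasonality.
The dominant spike at lag 5 indicates a seasonal period of 5.

5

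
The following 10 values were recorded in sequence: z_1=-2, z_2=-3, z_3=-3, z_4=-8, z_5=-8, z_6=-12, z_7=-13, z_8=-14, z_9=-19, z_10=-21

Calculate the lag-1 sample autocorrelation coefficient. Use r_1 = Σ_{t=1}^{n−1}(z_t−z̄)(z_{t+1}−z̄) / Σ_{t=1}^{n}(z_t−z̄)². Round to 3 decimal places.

0.680

Mean z̄ = (-2 − 3 − 3 − 8 − 8 − 12 − 13 − 14 − 19 − 21)/10 = -10.3000
Numerator Σ_{t=1}^{9}(z_t−z̄)(z_{t+1}−z̄) = 271.9100
Denominator Σ(z_t−z̄)² = 400.1000
r_1 = 271.9100 / 400.1000 = 0.680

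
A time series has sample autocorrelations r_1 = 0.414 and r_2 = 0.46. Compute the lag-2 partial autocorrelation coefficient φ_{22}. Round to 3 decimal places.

φ_{22} = (r_2 − r_1²) / (1 − r_1²)
r_1² = (0.414)² = 0.171396
Numerator = 0.46 − 0.1714 = 0.2886; denominator = 1 − 0.1714 = 0.8286
φ_{22} = 0.2886 / 0.8286 = 0.348

0.348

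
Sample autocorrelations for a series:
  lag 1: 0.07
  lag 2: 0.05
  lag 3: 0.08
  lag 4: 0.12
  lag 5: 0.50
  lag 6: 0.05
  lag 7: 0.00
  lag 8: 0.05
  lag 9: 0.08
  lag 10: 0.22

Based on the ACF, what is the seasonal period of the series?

The largest autocorrelation is r_5 = 0.50, with a weaker echo at lag 10 (0.22); the remaining lags stay at or below 0.12.
The dominant spike at lag 5 indicates a seasonal period of 5.

5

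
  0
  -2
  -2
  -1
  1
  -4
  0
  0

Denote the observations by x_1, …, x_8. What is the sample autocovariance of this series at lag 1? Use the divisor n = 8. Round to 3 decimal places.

-1.000

Mean x̄ = (0 − 2 − 2 − 1 + 1 − 4 + 0 + 0)/8 = -1.0000
Deviations: 1.0000, -1.0000, -1.0000, 0.0000, 2.0000, -3.0000, 1.0000, 1.0000
Σ_{t=1}^{7}(x_t−x̄)(x_{t+1}−x̄) = -8.0000
γ_1 = -8.0000 / 8 = -1.000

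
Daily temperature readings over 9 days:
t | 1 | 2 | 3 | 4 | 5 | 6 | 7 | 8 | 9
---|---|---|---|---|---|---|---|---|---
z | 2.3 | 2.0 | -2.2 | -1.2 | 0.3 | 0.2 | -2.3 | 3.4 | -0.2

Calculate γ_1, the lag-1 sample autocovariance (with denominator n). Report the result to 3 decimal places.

-0.726

Mean z̄ = (2.3 + 2.0 − 2.2 − 1.2 + 0.3 + 0.2 − 2.3 + 3.4 − 0.2)/9 = 0.2556
Σ_{t=1}^{8}(z_t−z̄)(z_{t+1}−z̄) = -6.5364
γ_1 = -6.5364 / 9 = -0.726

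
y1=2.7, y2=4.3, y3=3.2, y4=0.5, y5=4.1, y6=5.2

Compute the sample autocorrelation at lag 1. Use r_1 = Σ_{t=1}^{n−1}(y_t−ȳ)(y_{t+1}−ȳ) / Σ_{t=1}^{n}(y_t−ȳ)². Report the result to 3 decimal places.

-0.082

Mean ȳ = (2.7 + 4.3 + 3.2 + 0.5 + 4.1 + 5.2)/6 = 3.3333
Σ(y_t−ȳ)(y_{t+1}−ȳ) = (-0.6122) + (-0.1289) + (0.3778) + (-2.1722) + (1.4311) = -1.1044
Denominator Σ(y_t−ȳ)² = 13.4533
r_1 = -1.1044 / 13.4533 = -0.082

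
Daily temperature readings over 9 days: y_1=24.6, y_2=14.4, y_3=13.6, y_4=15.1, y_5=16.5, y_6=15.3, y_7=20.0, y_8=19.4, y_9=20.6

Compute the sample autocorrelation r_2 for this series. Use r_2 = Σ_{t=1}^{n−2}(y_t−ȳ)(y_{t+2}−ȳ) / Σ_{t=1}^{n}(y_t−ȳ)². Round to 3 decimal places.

Mean ȳ = (24.6 + 14.4 + 13.6 + 15.1 + 16.5 + 15.3 + 20.0 + 19.4 + 20.6)/9 = 17.7222
Σ(y_t−ȳ)(y_{t+2}−ȳ) = (-28.3517) + (8.7116) + (5.0383) + (6.3516) + (-2.7840) + (-4.0640) + (6.5549) = -8.5432
Denominator Σ(y_t−ȳ)² = 105.8556
r_2 = -8.5432 / 105.8556 = -0.081

-0.081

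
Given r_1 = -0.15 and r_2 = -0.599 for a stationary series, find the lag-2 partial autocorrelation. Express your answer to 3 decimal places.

-0.636

φ_{22} = (r_2 − r_1²) / (1 − r_1²)
r_1² = (-0.15)² = 0.0225
Numerator = -0.599 − 0.0225 = -0.6215; denominator = 1 − 0.0225 = 0.9775
φ_{22} = -0.6215 / 0.9775 = -0.636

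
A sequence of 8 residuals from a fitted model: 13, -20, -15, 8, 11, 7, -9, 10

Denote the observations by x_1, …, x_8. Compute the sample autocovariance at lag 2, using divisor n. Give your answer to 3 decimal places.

-62.582

Mean x̄ = (13 − 20 − 15 + 8 + 11 + 7 − 9 + 10)/8 = 0.6250
Σ_{t=1}^{6}(x_t−x̄)(x_{t+2}−x̄) = -500.6563
γ_2 = -500.6563 / 8 = -62.582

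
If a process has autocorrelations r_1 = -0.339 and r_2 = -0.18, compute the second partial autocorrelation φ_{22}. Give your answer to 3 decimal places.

-0.333

φ_{22} = (r_2 − r_1²) / (1 − r_1²)
r_1² = (-0.339)² = 0.114921
Numerator = -0.18 − 0.1149 = -0.2949; denominator = 1 − 0.1149 = 0.8851
φ_{22} = -0.2949 / 0.8851 = -0.333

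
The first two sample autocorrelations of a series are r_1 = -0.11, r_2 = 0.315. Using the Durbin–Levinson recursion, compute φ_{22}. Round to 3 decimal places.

φ_{22} = (r_2 − r_1²) / (1 − r_1²)
r_1² = (-0.11)² = 0.0121
Numerator = 0.315 − 0.0121 = 0.3029; denominator = 1 − 0.0121 = 0.9879
φ_{22} = 0.3029 / 0.9879 = 0.307

0.307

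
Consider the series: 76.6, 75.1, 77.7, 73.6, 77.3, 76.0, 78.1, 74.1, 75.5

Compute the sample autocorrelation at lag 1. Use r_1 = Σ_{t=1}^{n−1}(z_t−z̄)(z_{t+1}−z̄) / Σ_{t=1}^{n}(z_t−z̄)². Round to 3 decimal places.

-0.622

Mean z̄ = (76.6 + 75.1 + 77.7 + 73.6 + 77.3 + 76.0 + 78.1 + 74.1 + 75.5)/9 = 76.0000
Numerator Σ_{t=1}^{8}(z_t−z̄)(z_{t+1}−z̄) = -12.3100
Denominator Σ(z_t−z̄)² = 19.7800
r_1 = -12.3100 / 19.7800 = -0.622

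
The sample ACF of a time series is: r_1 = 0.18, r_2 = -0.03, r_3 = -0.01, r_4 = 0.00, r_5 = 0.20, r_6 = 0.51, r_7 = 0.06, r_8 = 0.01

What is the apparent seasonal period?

6

The largest autocorrelation is r_6 = 0.51; the remaining lags stay at or below 0.20.
The dominant spike at lag 6 indicates a seasonal period of 6.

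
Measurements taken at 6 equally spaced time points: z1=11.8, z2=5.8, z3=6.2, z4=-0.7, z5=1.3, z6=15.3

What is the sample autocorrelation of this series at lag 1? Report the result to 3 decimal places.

-0.044

Mean z̄ = (11.8 + 5.8 + 6.2 − 0.7 + 1.3 + 15.3)/6 = 6.6167
Deviations from mean: 5.1833, -0.8167, -0.4167, -7.3167, -5.3167, 8.6833
Numerator Σ_{t=1}^{5}(z_t−z̄)(z_{t+1}−z̄) = -8.1103
Denominator Σ(z_t−z̄)² = 184.9083
r_1 = -8.1103 / 184.9083 = -0.044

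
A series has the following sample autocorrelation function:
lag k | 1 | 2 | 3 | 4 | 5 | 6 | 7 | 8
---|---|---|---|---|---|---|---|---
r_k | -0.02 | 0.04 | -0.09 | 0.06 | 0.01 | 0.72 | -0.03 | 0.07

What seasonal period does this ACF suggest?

6

The largest autocorrelation is r_6 = 0.72; the remaining lags stay at or below 0.07.
The dominant spike at lag 6 indicates a seasonal period of 6.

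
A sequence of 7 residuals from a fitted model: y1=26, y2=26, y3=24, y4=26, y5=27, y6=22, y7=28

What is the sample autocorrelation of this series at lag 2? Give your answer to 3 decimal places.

-0.034

Mean ȳ = (26 + 26 + 24 + 26 + 27 + 22 + 28)/7 = 25.5714
Deviations from mean: 0.4286, 0.4286, -1.5714, 0.4286, 1.4286, -3.5714, 2.4286
Numerator Σ_{t=1}^{5}(y_t−ȳ)(y_{t+2}−ȳ) = -0.7959
Denominator Σ(y_t−ȳ)² = 23.7143
r_2 = -0.7959 / 23.7143 = -0.034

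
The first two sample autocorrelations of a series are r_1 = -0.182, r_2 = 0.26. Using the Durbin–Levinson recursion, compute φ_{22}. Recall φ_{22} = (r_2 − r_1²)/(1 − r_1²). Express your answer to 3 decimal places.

0.235

φ_{22} = (r_2 − r_1²) / (1 − r_1²)
r_1² = (-0.182)² = 0.033124
Numerator = 0.26 − 0.0331 = 0.2269; denominator = 1 − 0.0331 = 0.9669
φ_{22} = 0.2269 / 0.9669 = 0.235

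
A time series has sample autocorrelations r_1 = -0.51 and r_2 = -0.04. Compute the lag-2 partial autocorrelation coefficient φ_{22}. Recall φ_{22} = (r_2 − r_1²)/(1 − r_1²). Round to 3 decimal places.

-0.406

φ_{22} = (r_2 − r_1²) / (1 − r_1²)
r_1² = (-0.51)² = 0.2601
Numerator = -0.04 − 0.2601 = -0.3001; denominator = 1 − 0.2601 = 0.7399
φ_{22} = -0.3001 / 0.7399 = -0.406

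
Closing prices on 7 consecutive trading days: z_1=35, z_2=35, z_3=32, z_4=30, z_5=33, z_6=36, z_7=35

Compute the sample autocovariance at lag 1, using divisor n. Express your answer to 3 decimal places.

Mean z̄ = (35 + 35 + 32 + 30 + 33 + 36 + 35)/7 = 33.7143
Σ_{t=1}^{6}(z_t−z̄)(z_{t+1}−z̄) = 9.7755
γ_1 = 9.7755 / 7 = 1.397

1.397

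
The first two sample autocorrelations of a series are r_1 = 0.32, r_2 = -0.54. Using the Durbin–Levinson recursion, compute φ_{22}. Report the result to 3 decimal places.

-0.716

φ_{22} = (r_2 − r_1²) / (1 − r_1²)
r_1² = (0.32)² = 0.1024
Numerator = -0.54 − 0.1024 = -0.6424; denominator = 1 − 0.1024 = 0.8976
φ_{22} = -0.6424 / 0.8976 = -0.716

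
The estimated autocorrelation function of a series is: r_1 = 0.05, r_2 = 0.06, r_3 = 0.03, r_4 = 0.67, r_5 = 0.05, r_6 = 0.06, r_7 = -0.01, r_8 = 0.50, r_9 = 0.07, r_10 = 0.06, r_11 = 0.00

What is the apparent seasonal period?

The largest autocorrelation is r_4 = 0.67, with a weaker echo at lag 8 (0.50); the remaining lags stay at or below 0.07.
The dominant spike at lag 4 indicates a seasonal period of 4.

4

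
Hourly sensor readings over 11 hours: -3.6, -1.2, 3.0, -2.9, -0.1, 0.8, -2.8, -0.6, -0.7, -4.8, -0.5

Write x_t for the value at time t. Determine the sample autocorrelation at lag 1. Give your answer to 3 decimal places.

-0.311

Mean x̄ = (-3.6 − 1.2 + 3.0 − 2.9 − 0.1 + 0.8 − 2.8 − 0.6 − 0.7 − 4.8 − 0.5)/11 = -1.2182
Numerator Σ_{t=1}^{10}(x_t−x̄)(x_{t+1}−x̄) = -14.9631
Denominator Σ(x_t−x̄)² = 48.1164
r_1 = -14.9631 / 48.1164 = -0.311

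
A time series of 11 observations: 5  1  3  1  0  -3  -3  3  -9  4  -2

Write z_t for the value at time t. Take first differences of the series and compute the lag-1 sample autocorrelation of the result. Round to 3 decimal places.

First differences Δz: -4, 2, -2, -1, -3, 0, 6, -12, 13, -6
Mean of differences = -0.7000
Numerator Σ(Δz_t−Δz̄)(Δz_{t+1}−Δz̄) = -311.3900
Denominator Σ(Δz_t−Δz̄)² = 414.1000
r_1(Δz) = -311.3900 / 414.1000 = -0.752

-0.752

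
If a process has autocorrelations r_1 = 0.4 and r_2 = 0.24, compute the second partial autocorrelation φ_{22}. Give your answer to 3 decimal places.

φ_{22} = (r_2 − r_1²) / (1 − r_1²)
r_1² = (0.4)² = 0.16
Numerator = 0.24 − 0.1600 = 0.0800; denominator = 1 − 0.1600 = 0.8400
φ_{22} = 0.0800 / 0.8400 = 0.095

0.095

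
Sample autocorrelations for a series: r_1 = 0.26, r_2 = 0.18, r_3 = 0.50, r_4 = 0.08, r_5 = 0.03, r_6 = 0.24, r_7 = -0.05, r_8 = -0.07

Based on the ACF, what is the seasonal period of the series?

3

The largest autocorrelation is r_3 = 0.50; the remaining lags stay at or below 0.26. The elevated value at lag 1 (0.26), dropping to 0.18 at lag 2, reflects decaying short-term dependence rather than seasonality.
The dominant spike at lag 3 indicates a seasonal period of 3.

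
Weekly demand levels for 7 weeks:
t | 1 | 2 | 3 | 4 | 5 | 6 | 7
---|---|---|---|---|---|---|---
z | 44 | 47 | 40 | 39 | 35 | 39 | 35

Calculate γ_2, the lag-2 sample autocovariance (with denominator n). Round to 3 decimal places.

Mean z̄ = (44 + 47 + 40 + 39 + 35 + 39 + 35)/7 = 39.8571
Deviations: 4.1429, 7.1429, 0.1429, -0.8571, -4.8571, -0.8571, -4.8571
Σ_{t=1}^{5}(z_t−z̄)(z_{t+2}−z̄) = 18.1020
γ_2 = 18.1020 / 7 = 2.586

2.586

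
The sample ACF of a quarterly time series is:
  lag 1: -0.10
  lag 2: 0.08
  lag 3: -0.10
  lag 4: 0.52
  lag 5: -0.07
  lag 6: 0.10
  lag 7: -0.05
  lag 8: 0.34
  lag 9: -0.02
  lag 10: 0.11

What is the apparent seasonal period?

The largest autocorrelation is r_4 = 0.52, with a weaker echo at lag 8 (0.34); the remaining lags stay at or below 0.11.
The dominant spike at lag 4 indicates a seasonal period of 4.

4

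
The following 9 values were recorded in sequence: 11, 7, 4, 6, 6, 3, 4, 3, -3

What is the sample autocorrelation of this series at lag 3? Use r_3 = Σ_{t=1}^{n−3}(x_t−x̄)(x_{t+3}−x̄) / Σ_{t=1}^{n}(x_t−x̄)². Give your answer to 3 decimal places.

Mean x̄ = (11 + 7 + 4 + 6 + 6 + 3 + 4 + 3 − 3)/9 = 4.5556
Numerator Σ_{t=1}^{6}(x_t−x̄)(x_{t+3}−x̄) = 22.4074
Denominator Σ(x_t−x̄)² = 114.2222
r_3 = 22.4074 / 114.2222 = 0.196

0.196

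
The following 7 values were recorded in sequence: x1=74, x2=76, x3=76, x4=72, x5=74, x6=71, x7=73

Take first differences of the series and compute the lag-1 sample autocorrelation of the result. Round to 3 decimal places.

-0.566

First differences Δx: 2, 0, -4, 2, -3, 2
Mean of differences = -0.1667
Numerator Σ(Δx_t−Δx̄)(Δx_{t+1}−Δx̄) = -20.8611
Denominator Σ(Δx_t−Δx̄)² = 36.8333
r_1(Δx) = -20.8611 / 36.8333 = -0.566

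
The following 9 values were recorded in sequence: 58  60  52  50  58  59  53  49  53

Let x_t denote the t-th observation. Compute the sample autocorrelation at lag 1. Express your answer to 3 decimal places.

0.195

Mean x̄ = (58 + 60 + 52 + 50 + 58 + 59 + 53 + 49 + 53)/9 = 54.6667
Numerator Σ_{t=1}^{8}(x_t−x̄)(x_{t+1}−x̄) = 26.5556
Denominator Σ(x_t−x̄)² = 136.0000
r_1 = 26.5556 / 136.0000 = 0.195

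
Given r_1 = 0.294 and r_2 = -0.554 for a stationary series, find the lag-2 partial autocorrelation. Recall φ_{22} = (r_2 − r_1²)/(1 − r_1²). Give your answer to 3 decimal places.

φ_{22} = (r_2 − r_1²) / (1 − r_1²)
r_1² = (0.294)² = 0.086436
Numerator = -0.554 − 0.0864 = -0.6404; denominator = 1 − 0.0864 = 0.9136
φ_{22} = -0.6404 / 0.9136 = -0.701

-0.701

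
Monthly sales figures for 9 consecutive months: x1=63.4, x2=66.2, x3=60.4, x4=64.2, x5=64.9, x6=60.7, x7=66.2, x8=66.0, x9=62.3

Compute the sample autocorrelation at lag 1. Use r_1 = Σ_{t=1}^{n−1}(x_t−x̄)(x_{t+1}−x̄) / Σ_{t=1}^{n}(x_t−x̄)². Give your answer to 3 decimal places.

Mean x̄ = (63.4 + 66.2 + 60.4 + 64.2 + 64.9 + 60.7 + 66.2 + 66.0 + 62.3)/9 = 63.8111
Numerator Σ_{t=1}^{8}(x_t−x̄)(x_{t+1}−x̄) = -18.9323
Denominator Σ(x_t−x̄)² = 41.3089
r_1 = -18.9323 / 41.3089 = -0.458

-0.458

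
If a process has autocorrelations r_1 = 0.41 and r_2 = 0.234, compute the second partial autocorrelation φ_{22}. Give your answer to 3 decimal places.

φ_{22} = (r_2 − r_1²) / (1 − r_1²)
r_1² = (0.41)² = 0.1681
Numerator = 0.234 − 0.1681 = 0.0659; denominator = 1 − 0.1681 = 0.8319
φ_{22} = 0.0659 / 0.8319 = 0.079

0.079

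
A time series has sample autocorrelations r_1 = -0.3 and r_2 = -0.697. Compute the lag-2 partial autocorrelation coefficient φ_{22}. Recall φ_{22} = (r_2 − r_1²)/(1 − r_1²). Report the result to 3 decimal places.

φ_{22} = (r_2 − r_1²) / (1 − r_1²)
r_1² = (-0.3)² = 0.09
Numerator = -0.697 − 0.0900 = -0.7870; denominator = 1 − 0.0900 = 0.9100
φ_{22} = -0.7870 / 0.9100 = -0.865

-0.865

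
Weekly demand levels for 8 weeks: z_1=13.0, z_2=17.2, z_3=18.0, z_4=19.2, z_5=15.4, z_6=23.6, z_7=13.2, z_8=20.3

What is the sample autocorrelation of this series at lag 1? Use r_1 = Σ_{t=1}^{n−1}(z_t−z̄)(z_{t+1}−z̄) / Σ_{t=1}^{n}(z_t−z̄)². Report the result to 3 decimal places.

Mean z̄ = (13.0 + 17.2 + 18.0 + 19.2 + 15.4 + 23.6 + 13.2 + 20.3)/8 = 17.4875
Deviations from mean: -4.4875, -0.2875, 0.5125, 1.7125, -2.0875, 6.1125, -4.2875, 2.8125
Σ(z_t−z̄)(z_{t+1}−z̄) = (1.2902) + (-0.1473) + (0.8777) + (-3.5748) + (-12.7598) + (-26.2073) + (-12.0586) = -52.5802
Denominator Σ(z_t−z̄)² = 91.4288
r_1 = -52.5802 / 91.4288 = -0.575

-0.575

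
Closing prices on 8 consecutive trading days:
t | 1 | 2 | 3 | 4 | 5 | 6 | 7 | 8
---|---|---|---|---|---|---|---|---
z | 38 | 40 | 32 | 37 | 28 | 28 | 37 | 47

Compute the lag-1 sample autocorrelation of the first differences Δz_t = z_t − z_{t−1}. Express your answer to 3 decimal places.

-0.026

First differences Δz: 2, -8, 5, -9, 0, 9, 10
Mean of differences = 1.2857
Numerator Σ(Δz_t−Δz̄)(Δz_{t+1}−Δz̄) = -8.7959
Denominator Σ(Δz_t−Δz̄)² = 343.4286
r_1(Δz) = -8.7959 / 343.4286 = -0.026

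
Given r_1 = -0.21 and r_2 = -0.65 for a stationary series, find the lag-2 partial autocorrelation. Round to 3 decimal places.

-0.726

φ_{22} = (r_2 − r_1²) / (1 − r_1²)
r_1² = (-0.21)² = 0.0441
Numerator = -0.65 − 0.0441 = -0.6941; denominator = 1 − 0.0441 = 0.9559
φ_{22} = -0.6941 / 0.9559 = -0.726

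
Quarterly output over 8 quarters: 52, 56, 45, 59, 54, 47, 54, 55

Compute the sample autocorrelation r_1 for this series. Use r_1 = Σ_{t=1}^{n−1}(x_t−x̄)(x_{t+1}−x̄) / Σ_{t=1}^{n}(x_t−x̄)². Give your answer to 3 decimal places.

-0.527

Mean x̄ = (52 + 56 + 45 + 59 + 54 + 47 + 54 + 55)/8 = 52.7500
Numerator Σ_{t=1}^{7}(x_t−x̄)(x_{t+1}−x̄) = -79.8125
Denominator Σ(x_t−x̄)² = 151.5000
r_1 = -79.8125 / 151.5000 = -0.527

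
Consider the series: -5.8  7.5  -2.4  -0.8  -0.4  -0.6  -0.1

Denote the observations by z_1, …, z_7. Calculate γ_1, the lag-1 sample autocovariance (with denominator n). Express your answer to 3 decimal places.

-8.267

Mean z̄ = (-5.8 + 7.5 − 2.4 − 0.8 − 0.4 − 0.6 − 0.1)/7 = -0.3714
Deviations: -5.4286, 7.8714, -2.0286, -0.4286, -0.0286, -0.2286, 0.2714
Σ_{t=1}^{6}(z_t−z̄)(z_{t+1}−z̄) = -57.8722
γ_1 = -57.8722 / 7 = -8.267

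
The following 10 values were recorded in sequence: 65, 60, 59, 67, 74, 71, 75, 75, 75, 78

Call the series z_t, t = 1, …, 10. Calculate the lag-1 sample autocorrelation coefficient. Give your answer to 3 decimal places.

0.680

Mean z̄ = (65 + 60 + 59 + 67 + 74 + 71 + 75 + 75 + 75 + 78)/10 = 69.9000
Numerator Σ_{t=1}^{9}(z_t−z̄)(z_{t+1}−z̄) = 279.5900
Denominator Σ(z_t−z̄)² = 410.9000
r_1 = 279.5900 / 410.9000 = 0.680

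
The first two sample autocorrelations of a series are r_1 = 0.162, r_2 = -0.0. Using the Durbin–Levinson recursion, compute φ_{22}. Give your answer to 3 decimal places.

-0.027

φ_{22} = (r_2 − r_1²) / (1 − r_1²)
r_1² = (0.162)² = 0.026244
Numerator = -0.0 − 0.0262 = -0.0262; denominator = 1 − 0.0262 = 0.9738
φ_{22} = -0.0262 / 0.9738 = -0.027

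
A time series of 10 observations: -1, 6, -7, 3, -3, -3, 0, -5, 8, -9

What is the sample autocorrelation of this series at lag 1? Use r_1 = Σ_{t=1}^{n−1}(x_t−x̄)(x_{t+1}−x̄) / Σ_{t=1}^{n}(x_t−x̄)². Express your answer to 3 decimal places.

-0.677

Mean x̄ = (-1 + 6 − 7 + 3 − 3 − 3 + 0 − 5 + 8 − 9)/10 = -1.1000
Numerator Σ_{t=1}^{9}(x_t−x̄)(x_{t+1}−x̄) = -183.3100
Denominator Σ(x_t−x̄)² = 270.9000
r_1 = -183.3100 / 270.9000 = -0.677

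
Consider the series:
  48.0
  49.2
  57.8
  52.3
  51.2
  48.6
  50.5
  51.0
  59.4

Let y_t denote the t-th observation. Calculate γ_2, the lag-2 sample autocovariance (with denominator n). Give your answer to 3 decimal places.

Mean ȳ = (48.0 + 49.2 + 57.8 + 52.3 + 51.2 + 48.6 + 50.5 + 51.0 + 59.4)/9 = 52.0000
Σ_{t=1}^{7}(y_t−ȳ)(y_{t+2}−ȳ) = -36.2000
γ_2 = -36.2000 / 9 = -4.022

-4.022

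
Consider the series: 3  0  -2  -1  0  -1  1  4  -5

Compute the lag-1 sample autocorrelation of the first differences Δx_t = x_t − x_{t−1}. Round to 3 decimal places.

-0.157

First differences Δx: -3, -2, 1, 1, -1, 2, 3, -9
Mean of differences = -1.0000
Numerator Σ(Δx_t−Δx̄)(Δx_{t+1}−Δx̄) = -16.0000
Denominator Σ(Δx_t−Δx̄)² = 102.0000
r_1(Δx) = -16.0000 / 102.0000 = -0.157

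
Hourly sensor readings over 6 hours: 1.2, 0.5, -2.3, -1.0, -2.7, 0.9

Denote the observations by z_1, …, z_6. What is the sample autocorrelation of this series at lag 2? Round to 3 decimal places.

Mean z̄ = (1.2 + 0.5 − 2.3 − 1.0 − 2.7 + 0.9)/6 = -0.5667
Deviations from mean: 1.7667, 1.0667, -1.7333, -0.4333, -2.1333, 1.4667
Σ(z_t−z̄)(z_{t+2}−z̄) = (-3.0622) + (-0.4622) + (3.6978) + (-0.6356) = -0.4622
Denominator Σ(z_t−z̄)² = 14.1533
r_2 = -0.4622 / 14.1533 = -0.033

-0.033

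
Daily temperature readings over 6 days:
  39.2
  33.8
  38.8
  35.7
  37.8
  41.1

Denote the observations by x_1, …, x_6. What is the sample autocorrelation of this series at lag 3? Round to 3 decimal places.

Mean x̄ = (39.2 + 33.8 + 38.8 + 35.7 + 37.8 + 41.1)/6 = 37.7333
Deviations from mean: 1.4667, -3.9333, 1.0667, -2.0333, 0.0667, 3.3667
Σ(x_t−x̄)(x_{t+3}−x̄) = (-2.9822) + (-0.2622) + (3.5911) = 0.3467
Denominator Σ(x_t−x̄)² = 34.2333
r_3 = 0.3467 / 34.2333 = 0.010

0.010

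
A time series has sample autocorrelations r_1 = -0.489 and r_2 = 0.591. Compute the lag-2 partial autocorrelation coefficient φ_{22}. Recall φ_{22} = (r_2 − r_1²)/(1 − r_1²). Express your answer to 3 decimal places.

φ_{22} = (r_2 − r_1²) / (1 − r_1²)
r_1² = (-0.489)² = 0.239121
Numerator = 0.591 − 0.2391 = 0.3519; denominator = 1 − 0.2391 = 0.7609
φ_{22} = 0.3519 / 0.7609 = 0.462

0.462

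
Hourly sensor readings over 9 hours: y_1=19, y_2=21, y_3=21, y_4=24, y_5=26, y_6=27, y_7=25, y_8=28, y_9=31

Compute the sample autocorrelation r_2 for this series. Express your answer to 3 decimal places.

Mean ȳ = (19 + 21 + 21 + 24 + 26 + 27 + 25 + 28 + 31)/9 = 24.6667
Numerator Σ_{t=1}^{7}(y_t−ȳ)(y_{t+2}−ȳ) = 27.1111
Denominator Σ(y_t−ȳ)² = 118.0000
r_2 = 27.1111 / 118.0000 = 0.230

0.230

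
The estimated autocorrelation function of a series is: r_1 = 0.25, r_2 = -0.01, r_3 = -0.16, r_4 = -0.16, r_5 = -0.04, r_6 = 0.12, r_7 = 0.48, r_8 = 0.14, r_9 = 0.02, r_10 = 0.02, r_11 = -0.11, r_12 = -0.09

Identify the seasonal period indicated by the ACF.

The largest autocorrelation is r_7 = 0.48; the remaining lags stay at or below 0.25.
The dominant spike at lag 7 indicates a seasonal period of 7.

7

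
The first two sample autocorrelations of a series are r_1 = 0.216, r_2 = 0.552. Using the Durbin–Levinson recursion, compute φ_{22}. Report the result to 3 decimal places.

φ_{22} = (r_2 − r_1²) / (1 − r_1²)
r_1² = (0.216)² = 0.046656
Numerator = 0.552 − 0.0467 = 0.5053; denominator = 1 − 0.0467 = 0.9533
φ_{22} = 0.5053 / 0.9533 = 0.530

0.530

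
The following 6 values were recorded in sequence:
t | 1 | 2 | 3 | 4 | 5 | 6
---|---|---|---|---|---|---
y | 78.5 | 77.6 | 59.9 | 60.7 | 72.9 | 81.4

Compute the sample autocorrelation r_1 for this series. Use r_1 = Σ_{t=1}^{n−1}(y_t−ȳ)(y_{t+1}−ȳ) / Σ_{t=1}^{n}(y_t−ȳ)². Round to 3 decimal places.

0.231

Mean ȳ = (78.5 + 77.6 + 59.9 + 60.7 + 72.9 + 81.4)/6 = 71.8333
Deviations from mean: 6.6667, 5.7667, -11.9333, -11.1333, 1.0667, 9.5667
Σ(y_t−ȳ)(y_{t+1}−ȳ) = (38.4444) + (-68.8156) + (132.8578) + (-11.8756) + (10.2044) = 100.8156
Denominator Σ(y_t−ȳ)² = 436.7133
r_1 = 100.8156 / 436.7133 = 0.231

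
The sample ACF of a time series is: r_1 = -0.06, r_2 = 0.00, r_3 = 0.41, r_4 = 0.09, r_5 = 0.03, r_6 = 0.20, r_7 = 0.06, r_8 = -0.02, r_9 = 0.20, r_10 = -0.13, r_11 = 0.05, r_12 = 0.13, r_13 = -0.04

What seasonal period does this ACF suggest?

The largest autocorrelation is r_3 = 0.41, with weaker echoes at lags 6 (0.20) and 9 (0.20); the remaining lags stay at or below 0.13.
The dominant spike at lag 3 indicates a seasonal period of 3.

3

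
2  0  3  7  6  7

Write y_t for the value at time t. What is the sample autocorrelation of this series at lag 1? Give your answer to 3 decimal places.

0.490

Mean ȳ = (2 + 0 + 3 + 7 + 6 + 7)/6 = 4.1667
Deviations from mean: -2.1667, -4.1667, -1.1667, 2.8333, 1.8333, 2.8333
Numerator Σ_{t=1}^{5}(y_t−ȳ)(y_{t+1}−ȳ) = 20.9722
Denominator Σ(y_t−ȳ)² = 42.8333
r_1 = 20.9722 / 42.8333 = 0.490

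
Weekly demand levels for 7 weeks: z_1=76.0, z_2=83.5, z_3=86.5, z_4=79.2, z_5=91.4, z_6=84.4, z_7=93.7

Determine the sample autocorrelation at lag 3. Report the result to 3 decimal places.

-0.038

Mean z̄ = (76.0 + 83.5 + 86.5 + 79.2 + 91.4 + 84.4 + 93.7)/7 = 84.9571
Deviations from mean: -8.9571, -1.4571, 1.5429, -5.7571, 6.4429, -0.5571, 8.7429
Numerator Σ_{t=1}^{4}(z_t−z̄)(z_{t+3}−z̄) = -9.0141
Denominator Σ(z_t−z̄)² = 236.1371
r_3 = -9.0141 / 236.1371 = -0.038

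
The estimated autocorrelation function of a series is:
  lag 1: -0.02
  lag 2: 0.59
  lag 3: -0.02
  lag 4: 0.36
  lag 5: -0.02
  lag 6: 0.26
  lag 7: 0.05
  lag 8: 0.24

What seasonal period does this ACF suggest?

2

The largest autocorrelation is r_2 = 0.59, with weaker echoes at lags 4 (0.36), 6 (0.26) and 8 (0.24); the remaining lags stay at or below 0.05.
The dominant spike at lag 2 indicates a seasonal period of 2.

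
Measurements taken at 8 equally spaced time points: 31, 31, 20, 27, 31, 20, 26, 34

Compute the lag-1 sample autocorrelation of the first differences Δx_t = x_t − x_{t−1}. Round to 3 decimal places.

-0.269

First differences Δx: 0, -11, 7, 4, -11, 6, 8
Mean of differences = 0.4286
Numerator Σ(Δx_t−Δx̄)(Δx_{t+1}−Δx̄) = -109.0408
Denominator Σ(Δx_t−Δx̄)² = 405.7143
r_1(Δx) = -109.0408 / 405.7143 = -0.269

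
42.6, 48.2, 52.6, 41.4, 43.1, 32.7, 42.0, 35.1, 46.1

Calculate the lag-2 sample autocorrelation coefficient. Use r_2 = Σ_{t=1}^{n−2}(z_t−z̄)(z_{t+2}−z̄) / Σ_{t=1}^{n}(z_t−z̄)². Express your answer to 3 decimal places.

Mean z̄ = (42.6 + 48.2 + 52.6 + 41.4 + 43.1 + 32.7 + 42.0 + 35.1 + 46.1)/9 = 42.6444
Σ(z_t−z̄)(z_{t+2}−z̄) = (-0.4425) + (-6.9136) + (4.5353) + (12.3753) + (-0.2936) + (75.0253) + (-2.2269) = 82.0594
Denominator Σ(z_t−z̄)² = 299.9022
r_2 = 82.0594 / 299.9022 = 0.274

0.274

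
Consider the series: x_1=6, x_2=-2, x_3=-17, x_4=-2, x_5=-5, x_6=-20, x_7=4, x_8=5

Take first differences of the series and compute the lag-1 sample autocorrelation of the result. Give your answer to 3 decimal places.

First differences Δx: -8, -15, 15, -3, -15, 24, 1
Mean of differences = -0.1429
Numerator Σ(Δx_t−Δx̄)(Δx_{t+1}−Δx̄) = -440.1633
Denominator Σ(Δx_t−Δx̄)² = 1324.8571
r_1(Δx) = -440.1633 / 1324.8571 = -0.332

-0.332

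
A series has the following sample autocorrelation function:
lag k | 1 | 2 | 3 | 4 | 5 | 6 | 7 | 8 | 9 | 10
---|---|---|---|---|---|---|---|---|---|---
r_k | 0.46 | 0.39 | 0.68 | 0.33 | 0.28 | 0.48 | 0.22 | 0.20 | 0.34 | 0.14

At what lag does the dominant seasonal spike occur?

The largest autocorrelation is r_3 = 0.68, with a weaker echo at lag 6 (0.48); the remaining lags stay at or below 0.46. The elevated value at lag 1 (0.46), dropping to 0.39 at lag 2, reflects decaying short-term dependence rather than seasonality.
The dominant spike at lag 3 indicates a seasonal period of 3.

3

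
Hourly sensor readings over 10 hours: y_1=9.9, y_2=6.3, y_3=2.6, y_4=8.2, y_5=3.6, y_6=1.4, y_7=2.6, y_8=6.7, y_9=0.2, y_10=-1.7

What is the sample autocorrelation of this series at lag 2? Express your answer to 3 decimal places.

Mean ȳ = (9.9 + 6.3 + 2.6 + 8.2 + 3.6 + 1.4 + 2.6 + 6.7 + 0.2 − 1.7)/10 = 3.9800
Numerator Σ_{t=1}^{8}(y_t−ȳ)(y_{t+2}−ȳ) = -25.4688
Denominator Σ(y_t−ȳ)² = 122.7960
r_2 = -25.4688 / 122.7960 = -0.207

-0.207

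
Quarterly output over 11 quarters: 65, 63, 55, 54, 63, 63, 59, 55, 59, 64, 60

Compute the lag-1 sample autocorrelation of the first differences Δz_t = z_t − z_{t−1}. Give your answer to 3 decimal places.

First differences Δz: -2, -8, -1, 9, 0, -4, -4, 4, 5, -4
Mean of differences = -0.5000
Numerator Σ(Δz_t−Δz̄)(Δz_{t+1}−Δz̄) = 15.2500
Denominator Σ(Δz_t−Δz̄)² = 236.5000
r_1(Δz) = 15.2500 / 236.5000 = 0.064

0.064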